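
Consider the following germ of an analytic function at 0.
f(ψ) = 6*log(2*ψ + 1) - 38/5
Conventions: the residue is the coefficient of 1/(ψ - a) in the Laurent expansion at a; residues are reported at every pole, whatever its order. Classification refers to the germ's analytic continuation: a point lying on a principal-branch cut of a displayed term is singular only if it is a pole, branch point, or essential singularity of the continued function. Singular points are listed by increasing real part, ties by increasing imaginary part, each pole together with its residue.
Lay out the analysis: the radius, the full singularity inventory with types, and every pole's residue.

Radius of convergence at 0: 1/2.
At -1/2: a logarithmic branch point.

Branch term (6)*log(1 - ψ/(-1/2)): its argument vanishes at ψ = -1/2, a logarithmic branch point, modulus 1/2.
The radius of convergence is the smallest modulus among the singular points: 1/2.


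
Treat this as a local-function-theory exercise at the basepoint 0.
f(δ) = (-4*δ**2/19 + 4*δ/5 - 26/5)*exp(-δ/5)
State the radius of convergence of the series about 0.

The factor exp(-δ/5) is entire and contributes no finite singular point.
The polynomial part has no poles.
No finite singular points: the Taylor series at 0 converges everywhere.

The radius of convergence is infinite.


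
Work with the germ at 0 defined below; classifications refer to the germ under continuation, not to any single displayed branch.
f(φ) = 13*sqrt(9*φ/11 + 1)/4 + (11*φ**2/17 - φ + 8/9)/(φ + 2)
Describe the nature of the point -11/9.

The point is an algebraic (square-root) branch point.

The term (13/4)*sqrt(1 - φ/(-11/9)) has argument 1 - -11/9/(-11/9) = 0 at -11/9: a square-root (algebraic, two-sheeted) branch point; the remaining terms are analytic or single-valued there.


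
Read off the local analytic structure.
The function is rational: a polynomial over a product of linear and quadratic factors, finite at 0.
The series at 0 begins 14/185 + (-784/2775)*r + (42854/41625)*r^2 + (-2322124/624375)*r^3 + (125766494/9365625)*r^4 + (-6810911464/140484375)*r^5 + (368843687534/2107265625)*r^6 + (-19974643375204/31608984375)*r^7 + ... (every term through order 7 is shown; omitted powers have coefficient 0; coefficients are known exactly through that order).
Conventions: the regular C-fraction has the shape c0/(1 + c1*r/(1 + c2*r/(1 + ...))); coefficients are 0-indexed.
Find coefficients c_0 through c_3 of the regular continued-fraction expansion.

Taylor coefficients (read off): a_0 = 14/185, a_1 = -784/2775, a_2 = 42854/41625, a_3 = -2322124/624375.
c0 = a_0 = 14/185. Peel one level at a time: if S = 1 + c*r/S' with S'(0) = 1, then c is the r-coefficient of S and S' = c*r/(S - 1).
S_1 = c0/f = 1 + (56/15)*r + (1/3)*r^2 + ...; c1 = 56/15.
S_2 = c1*r/(S_1 - 1) = 1 + (-5/56)*r + (361/3136)*r^2 + ...; c2 = -5/56.
S_3 = c2*r/(S_2 - 1) = 1 + (361/280)*r + ...; c3 = 361/280.

The regular C-fraction coefficients are [14/185, 56/15, -5/56, 361/280].


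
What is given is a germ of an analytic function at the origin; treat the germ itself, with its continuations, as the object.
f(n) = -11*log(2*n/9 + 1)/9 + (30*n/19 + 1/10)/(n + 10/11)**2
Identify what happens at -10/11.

The denominator factor n + 10/11 vanishes at -10/11 and appears to the power 2; the numerator there equals -2791/2090, nonzero, and no other factor vanishes.
The branch terms are analytic at this point.
Hence a pole whose order is the multiplicity, 2.

The point is a pole of order 2.


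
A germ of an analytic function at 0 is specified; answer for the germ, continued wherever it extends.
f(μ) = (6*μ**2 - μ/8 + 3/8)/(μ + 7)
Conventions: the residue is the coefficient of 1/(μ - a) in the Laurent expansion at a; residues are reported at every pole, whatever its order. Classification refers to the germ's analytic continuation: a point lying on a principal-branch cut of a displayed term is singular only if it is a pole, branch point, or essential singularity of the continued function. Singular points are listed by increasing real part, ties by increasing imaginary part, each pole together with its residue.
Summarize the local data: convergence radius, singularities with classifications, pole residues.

Radius of convergence at 0: 7.
At -7: a pole of order 1; residue 1181/4.

Denominator factor (μ + 7): pole of order 1 at -7, modulus 7.
The radius of convergence is the smallest modulus among the singular points: 7.
At the order-1 pole -7 set g(μ) = (μ - (-7))*f(μ) = 6*μ**2 - μ/8 + 3/8.
Simple pole: residue = g(a) at a = -7, which is 1181/4.


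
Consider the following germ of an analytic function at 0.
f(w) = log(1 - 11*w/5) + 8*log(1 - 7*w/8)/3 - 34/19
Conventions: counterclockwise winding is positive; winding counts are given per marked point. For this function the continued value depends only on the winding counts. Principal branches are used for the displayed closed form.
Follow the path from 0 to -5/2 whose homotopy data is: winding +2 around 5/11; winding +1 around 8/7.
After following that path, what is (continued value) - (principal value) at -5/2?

The rational part is single-valued and drops out of the difference; each branch term changes only by its own monodromy.
(1)*log(1 - w/(5/11)): each positive loop around 5/11 adds 2*pi*i to the log, so winding +2 contributes (1)*(2)*2*pi*i = (4)*pi*i.
(8/3)*log(1 - w/(8/7)): each positive loop around 8/7 adds 2*pi*i to the log, so winding +1 contributes (8/3)*(1)*2*pi*i = (16/3)*pi*i.
Summing the contributions at w = -5/2 gives (28/3)*pi*i.

Continued minus principal equals (28/3)*pi*i.


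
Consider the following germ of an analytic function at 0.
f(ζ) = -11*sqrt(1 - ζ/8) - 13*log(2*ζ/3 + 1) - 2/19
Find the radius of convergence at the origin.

The radius of convergence is 3/2.

Branch term (-13)*log(1 - ζ/(-3/2)): its argument vanishes at ζ = -3/2, a logarithmic branch point, modulus 3/2.
Branch term (-11)*sqrt(1 - ζ/(8)): its argument vanishes at ζ = 8, a square-root branch point, modulus 8.
The radius of convergence is the smallest modulus among the singular points: 3/2.


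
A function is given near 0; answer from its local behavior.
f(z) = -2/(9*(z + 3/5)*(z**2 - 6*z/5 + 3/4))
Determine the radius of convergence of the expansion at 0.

Denominator factor (z**2 - 6*z/5 + 3/4): discriminant -39/25, complex-conjugate roots (3/5) + ((1/10)*sqrt(39))*i and (3/5) - ((1/10)*sqrt(39))*i; poles of order 1, moduli (1/2)*sqrt(3) and (1/2)*sqrt(3).
Denominator factor (z + 3/5): pole of order 1 at -3/5, modulus 3/5.
The radius of convergence is the smallest modulus among the singular points: 3/5.

The radius of convergence is 3/5.


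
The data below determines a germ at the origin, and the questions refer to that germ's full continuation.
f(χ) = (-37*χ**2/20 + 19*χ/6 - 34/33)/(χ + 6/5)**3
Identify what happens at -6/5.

The denominator factor χ + 6/5 vanishes at -6/5 and appears to the power 3; the numerator there equals -30914/4125, nonzero, and no other factor vanishes.
Hence a pole whose order is the multiplicity, 3.

The point is a pole of order 3.


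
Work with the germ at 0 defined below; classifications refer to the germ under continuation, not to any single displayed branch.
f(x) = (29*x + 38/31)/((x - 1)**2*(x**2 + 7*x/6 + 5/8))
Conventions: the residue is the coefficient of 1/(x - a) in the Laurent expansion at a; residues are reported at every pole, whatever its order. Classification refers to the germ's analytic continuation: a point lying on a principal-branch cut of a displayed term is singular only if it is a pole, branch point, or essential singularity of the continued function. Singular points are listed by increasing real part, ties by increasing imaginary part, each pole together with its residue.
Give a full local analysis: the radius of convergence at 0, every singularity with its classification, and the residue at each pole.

Radius of convergence at 0: (1/4)*sqrt(10).
At (-7/12) - ((1/12)*sqrt(41))*i: a pole of order 1; residue (131748/139159) - ((6536964/5705519)*sqrt(41))*i.
At (-7/12) + ((1/12)*sqrt(41))*i: a pole of order 1; residue (131748/139159) + ((6536964/5705519)*sqrt(41))*i.
At 1: a pole of order 2; residue -263496/139159.


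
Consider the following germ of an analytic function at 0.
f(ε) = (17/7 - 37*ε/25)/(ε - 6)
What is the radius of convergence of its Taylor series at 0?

Denominator factor (ε - 6): pole of order 1 at 6, modulus 6.
The radius of convergence is the smallest modulus among the singular points: 6.

The radius of convergence is 6.


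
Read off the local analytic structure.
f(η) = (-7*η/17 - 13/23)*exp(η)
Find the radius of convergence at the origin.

The radius of convergence is infinite.

The factor exp(η) is entire and contributes no finite singular point.
The polynomial part has no poles.
No finite singular points: the Taylor series at 0 converges everywhere.


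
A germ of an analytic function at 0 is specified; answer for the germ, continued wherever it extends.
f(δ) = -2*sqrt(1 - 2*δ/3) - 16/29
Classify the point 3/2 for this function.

The term (-2)*sqrt(1 - δ/(3/2)) has argument 1 - 3/2/(3/2) = 0 at 3/2: a square-root (algebraic, two-sheeted) branch point; the remaining terms are analytic or single-valued there.

The point is an algebraic (square-root) branch point.


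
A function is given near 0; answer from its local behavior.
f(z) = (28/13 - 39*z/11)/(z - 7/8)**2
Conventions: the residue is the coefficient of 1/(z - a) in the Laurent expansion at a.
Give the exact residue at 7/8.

At the order-2 pole 7/8 set g(z) = (z - (7/8))^2*f(z) = 28/13 - 39*z/11.
Order-2 pole: residue = g'(a); g'(7/8) = -39/11, so the residue is -39/11.

The residue is -39/11.


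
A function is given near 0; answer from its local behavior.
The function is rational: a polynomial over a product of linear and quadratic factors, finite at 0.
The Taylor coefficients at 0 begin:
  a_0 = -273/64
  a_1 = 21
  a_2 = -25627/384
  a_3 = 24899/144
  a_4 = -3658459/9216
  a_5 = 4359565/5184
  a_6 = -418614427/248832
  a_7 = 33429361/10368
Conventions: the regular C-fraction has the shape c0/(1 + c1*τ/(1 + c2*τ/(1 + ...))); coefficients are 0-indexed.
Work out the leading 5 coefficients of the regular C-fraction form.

The regular C-fraction coefficients are [-273/64, 64/13, -26135/14976, 32185621/30107520, -22881224016/64705477295].

Taylor coefficients (read off): a_0 = -273/64, a_1 = 21, a_2 = -25627/384, a_3 = 24899/144, a_4 = -3658459/9216.
c0 = a_0 = -273/64. Peel one level at a time: if S = 1 + c*τ/S' with S'(0) = 1, then c is the τ-coefficient of S and S' = c*τ/(S - 1).
S_1 = c0/f = 1 + (64/13)*τ + (26135/3042)*τ^2 + ...; c1 = 64/13.
S_2 = c1*τ/(S_1 - 1) = 1 + (-26135/14976)*τ + (2475817/1327104)*τ^2 + ...; c2 = -26135/14976.
S_3 = c2*τ/(S_2 - 1) = 1 + (32185621/30107520)*τ + (2065666057/5464305800)*τ^2 + ...; c3 = 32185621/30107520.
S_4 = c3*τ/(S_3 - 1) = 1 + (-22881224016/64705477295)*τ + ...; c4 = -22881224016/64705477295.


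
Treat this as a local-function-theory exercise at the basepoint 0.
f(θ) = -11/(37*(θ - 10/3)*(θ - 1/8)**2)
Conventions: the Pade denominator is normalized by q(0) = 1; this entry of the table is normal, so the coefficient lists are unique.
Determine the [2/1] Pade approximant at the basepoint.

The Pade approximant has numerator coefficients [1056/185, 38798848/1214155, 155600896/1214155]; denominator coefficients [1, -2107067/196890].

Taylor coefficients needed (expand at 0): a_0 = 1056/185, a_1 = 86064/925, a_2 = 5197896/4625, a_3 = 278132844/23125.
Write the denominator as Q(θ) = 1 + q1*θ. Requiring Q*f - P = O(θ^4) with deg P <= 2 kills the coefficients of θ^3..θ^3 in Q*f:
  θ^3: a_3 + q1*a_2 = 0, i.e. 278132844/23125 + (5197896/4625)*q1 = 0.
Solving this linear system: q1 = -2107067/196890.
The numerator is Q*f truncated at degree 2: P0 = a_0 = 1056/185; P1 = a_1 + q1*a_0 = 38798848/1214155; P2 = a_2 + q1*a_1 = 155600896/1214155.


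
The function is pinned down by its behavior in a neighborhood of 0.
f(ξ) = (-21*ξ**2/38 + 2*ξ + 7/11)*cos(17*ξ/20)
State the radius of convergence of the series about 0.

The factor cos(17*ξ/20) is entire and contributes no finite singular point.
The polynomial part has no poles.
No finite singular points: the Taylor series at 0 converges everywhere.

The radius of convergence is infinite.


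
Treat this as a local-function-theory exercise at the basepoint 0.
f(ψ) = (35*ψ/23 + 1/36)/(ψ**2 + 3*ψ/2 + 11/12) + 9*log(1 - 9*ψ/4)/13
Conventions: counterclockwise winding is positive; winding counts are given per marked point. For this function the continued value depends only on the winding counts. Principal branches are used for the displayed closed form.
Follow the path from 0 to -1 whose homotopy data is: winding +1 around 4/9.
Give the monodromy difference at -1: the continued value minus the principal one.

Continued minus principal equals (18/13)*pi*i.

The rational part is single-valued and drops out of the difference; each branch term changes only by its own monodromy.
(9/13)*log(1 - ψ/(4/9)): each positive loop around 4/9 adds 2*pi*i to the log, so winding +1 contributes (9/13)*(1)*2*pi*i = (18/13)*pi*i.
Summing the contributions at ψ = -1 gives (18/13)*pi*i.


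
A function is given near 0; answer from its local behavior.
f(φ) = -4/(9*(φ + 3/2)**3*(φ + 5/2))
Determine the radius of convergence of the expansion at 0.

The radius of convergence is 3/2.

Denominator factor (φ + 3/2)^3: pole of order 3 at -3/2, modulus 3/2.
Denominator factor (φ + 5/2): pole of order 1 at -5/2, modulus 5/2.
The radius of convergence is the smallest modulus among the singular points: 3/2.


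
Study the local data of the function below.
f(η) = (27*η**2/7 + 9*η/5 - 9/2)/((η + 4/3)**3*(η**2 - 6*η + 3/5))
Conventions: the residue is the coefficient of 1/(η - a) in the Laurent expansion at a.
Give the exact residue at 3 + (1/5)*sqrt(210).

The factor η**2 - 6*η + 3/5 splits as (η - a)(η - a') with a = 3 + (1/5)*sqrt(210), a' = 3 - (1/5)*sqrt(210). At the order-1 pole a set g(η) = (η - a)*f(η) = [(27*η**2/7 + 9*η/5 - 9/2)/(η + 4/3)**3] / (η - a').
Simple pole: residue = g(a) at a = 3 + (1/5)*sqrt(210), which is 447250005/2851731764 - (255754017/39924244696)*sqrt(210).

The residue is 447250005/2851731764 - (255754017/39924244696)*sqrt(210).


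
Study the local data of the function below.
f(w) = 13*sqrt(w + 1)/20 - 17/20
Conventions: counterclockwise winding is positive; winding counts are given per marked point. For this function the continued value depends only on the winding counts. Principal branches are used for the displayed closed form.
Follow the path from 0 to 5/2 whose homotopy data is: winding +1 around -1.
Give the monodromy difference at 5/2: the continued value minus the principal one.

Continued minus principal equals -(13/20)*sqrt(14).

The rational part is single-valued and drops out of the difference; each branch term changes only by its own monodromy.
(13/20)*sqrt(1 - w/(-1)): winding +1 is odd, the square root flips sign, contributing -2*(13/20)*sqrt(1 - (5/2)/(-1)) = -2*(13/20)*sqrt(7/2) = -(13/20)*sqrt(14).
Summing the contributions at w = 5/2 gives -(13/20)*sqrt(14).


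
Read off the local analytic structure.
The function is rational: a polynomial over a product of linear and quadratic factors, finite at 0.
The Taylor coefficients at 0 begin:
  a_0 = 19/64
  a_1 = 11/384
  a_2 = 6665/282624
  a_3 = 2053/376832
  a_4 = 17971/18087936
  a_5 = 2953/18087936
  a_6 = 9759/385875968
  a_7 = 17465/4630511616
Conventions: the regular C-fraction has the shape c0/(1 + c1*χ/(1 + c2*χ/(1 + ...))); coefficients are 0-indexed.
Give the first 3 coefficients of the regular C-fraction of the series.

The regular C-fraction coefficients are [19/64, -11/114, -335377/461472].

Taylor coefficients (read off): a_0 = 19/64, a_1 = 11/384, a_2 = 6665/282624.
c0 = a_0 = 19/64. Peel one level at a time: if S = 1 + c*χ/S' with S'(0) = 1, then c is the χ-coefficient of S and S' = c*χ/(S - 1).
S_1 = c0/f = 1 + (-11/114)*χ + (-335377/4782528)*χ^2 + ...; c1 = -11/114.
S_2 = c1*χ/(S_1 - 1) = 1 + (-335377/461472)*χ + ...; c2 = -335377/461472.


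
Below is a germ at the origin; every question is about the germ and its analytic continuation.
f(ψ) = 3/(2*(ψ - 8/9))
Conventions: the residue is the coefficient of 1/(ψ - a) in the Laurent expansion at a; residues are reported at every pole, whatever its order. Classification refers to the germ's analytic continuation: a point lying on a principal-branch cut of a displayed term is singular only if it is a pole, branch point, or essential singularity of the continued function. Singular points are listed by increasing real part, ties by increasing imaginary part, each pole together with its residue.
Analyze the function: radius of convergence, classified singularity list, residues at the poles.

Denominator factor (ψ - 8/9): pole of order 1 at 8/9, modulus 8/9.
The radius of convergence is the smallest modulus among the singular points: 8/9.
At the order-1 pole 8/9 set g(ψ) = (ψ - (8/9))*f(ψ) = 3/2.
Simple pole: residue = g(a) at a = 8/9, which is 3/2.

Radius of convergence at 0: 8/9.
At 8/9: a pole of order 1; residue 3/2.


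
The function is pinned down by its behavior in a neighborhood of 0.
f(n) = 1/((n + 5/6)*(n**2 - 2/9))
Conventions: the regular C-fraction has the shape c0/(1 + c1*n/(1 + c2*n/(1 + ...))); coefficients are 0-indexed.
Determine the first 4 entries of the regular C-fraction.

The regular C-fraction coefficients are [-27/5, 6/5, 15/4, -99/20].

Taylor coefficients (expand at 0): a_0 = -27/5, a_1 = 162/25, a_2 = -8019/250, a_3 = 24057/625.
c0 = a_0 = -27/5. Peel one level at a time: if S = 1 + c*n/S' with S'(0) = 1, then c is the n-coefficient of S and S' = c*n/(S - 1).
S_1 = c0/f = 1 + (6/5)*n + (-9/2)*n^2 + ...; c1 = 6/5.
S_2 = c1*n/(S_1 - 1) = 1 + (15/4)*n + (297/16)*n^2 + ...; c2 = 15/4.
S_3 = c2*n/(S_2 - 1) = 1 + (-99/20)*n + ...; c3 = -99/20.


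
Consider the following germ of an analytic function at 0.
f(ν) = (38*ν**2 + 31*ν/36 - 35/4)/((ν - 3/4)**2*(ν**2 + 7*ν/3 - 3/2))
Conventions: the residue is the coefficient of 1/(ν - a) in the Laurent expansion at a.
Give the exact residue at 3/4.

The residue is -76/13.

At the order-2 pole 3/4 set g(ν) = (ν - (3/4))^2*f(ν) = (38*ν**2 + 31*ν/36 - 35/4)/(ν**2 + 7*ν/3 - 3/2).
Order-2 pole: residue = g'(a); g'(3/4) = -76/13, so the residue is -76/13.


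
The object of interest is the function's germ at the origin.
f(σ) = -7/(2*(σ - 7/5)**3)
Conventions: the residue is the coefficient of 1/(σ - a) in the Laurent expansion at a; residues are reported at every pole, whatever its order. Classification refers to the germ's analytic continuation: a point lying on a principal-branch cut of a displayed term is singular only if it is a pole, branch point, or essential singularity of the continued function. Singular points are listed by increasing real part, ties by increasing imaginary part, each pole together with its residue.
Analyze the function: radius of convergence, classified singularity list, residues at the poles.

Denominator factor (σ - 7/5)^3: pole of order 3 at 7/5, modulus 7/5.
The radius of convergence is the smallest modulus among the singular points: 7/5.
At the order-3 pole 7/5 set g(σ) = (σ - (7/5))^3*f(σ) = -7/2.
Order-3 pole: residue = g''(a)/2; g''(7/5) = 0, so the residue is 0.

Radius of convergence at 0: 7/5.
At 7/5: a pole of order 3; residue 0.


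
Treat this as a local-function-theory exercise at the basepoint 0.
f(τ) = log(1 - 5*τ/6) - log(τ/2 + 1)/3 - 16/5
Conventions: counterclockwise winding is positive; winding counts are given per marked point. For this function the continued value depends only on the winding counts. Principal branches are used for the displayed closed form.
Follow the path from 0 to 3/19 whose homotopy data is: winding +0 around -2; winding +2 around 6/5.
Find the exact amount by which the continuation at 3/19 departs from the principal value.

Continued minus principal equals (4)*pi*i.

The rational part is single-valued and drops out of the difference; each branch term changes only by its own monodromy.
(-1/3)*log(1 - τ/(-2)): winding 0 around -2, so this term returns to its principal value, contribution 0.
(1)*log(1 - τ/(6/5)): each positive loop around 6/5 adds 2*pi*i to the log, so winding +2 contributes (1)*(2)*2*pi*i = (4)*pi*i.
Summing the contributions at τ = 3/19 gives (4)*pi*i.


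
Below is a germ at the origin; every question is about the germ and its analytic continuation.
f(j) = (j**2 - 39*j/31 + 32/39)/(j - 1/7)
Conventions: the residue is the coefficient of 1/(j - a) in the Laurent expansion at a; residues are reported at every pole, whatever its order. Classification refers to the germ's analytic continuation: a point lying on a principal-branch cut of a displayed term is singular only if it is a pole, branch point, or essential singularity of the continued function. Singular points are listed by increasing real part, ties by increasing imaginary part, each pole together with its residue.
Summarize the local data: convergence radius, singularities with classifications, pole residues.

Radius of convergence at 0: 1/7.
At 1/7: a pole of order 1; residue 39170/59241.

Denominator factor (j - 1/7): pole of order 1 at 1/7, modulus 1/7.
The radius of convergence is the smallest modulus among the singular points: 1/7.
At the order-1 pole 1/7 set g(j) = (j - (1/7))*f(j) = j**2 - 39*j/31 + 32/39.
Simple pole: residue = g(a) at a = 1/7, which is 39170/59241.


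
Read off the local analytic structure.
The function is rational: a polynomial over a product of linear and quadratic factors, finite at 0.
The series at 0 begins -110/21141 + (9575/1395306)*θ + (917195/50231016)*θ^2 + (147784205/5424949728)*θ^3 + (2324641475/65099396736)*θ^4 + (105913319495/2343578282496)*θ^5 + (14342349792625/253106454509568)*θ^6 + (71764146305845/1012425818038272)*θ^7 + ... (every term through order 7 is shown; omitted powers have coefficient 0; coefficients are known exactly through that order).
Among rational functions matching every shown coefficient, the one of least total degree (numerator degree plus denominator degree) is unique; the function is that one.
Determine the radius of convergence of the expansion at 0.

No rational of total degree below 5 reproduces all 8 coefficients; solving the [1/4] Pade equations on them gives f(θ) = (27*θ/22 - 11/29)/((θ - 9/2)**3*(θ - 4/5)), whose expansion matches every shown term.
Denominator factor (θ - 9/2)^3: pole of order 3 at 9/2, modulus 9/2.
Denominator factor (θ - 4/5): pole of order 1 at 4/5, modulus 4/5.
The radius of convergence is the smallest modulus among the singular points: 4/5.

The radius of convergence is 4/5.


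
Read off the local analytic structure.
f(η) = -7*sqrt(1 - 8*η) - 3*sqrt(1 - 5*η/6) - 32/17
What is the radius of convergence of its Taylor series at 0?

Branch term (-7)*sqrt(1 - η/(1/8)): its argument vanishes at η = 1/8, a square-root branch point, modulus 1/8.
Branch term (-3)*sqrt(1 - η/(6/5)): its argument vanishes at η = 6/5, a square-root branch point, modulus 6/5.
The radius of convergence is the smallest modulus among the singular points: 1/8.

The radius of convergence is 1/8.


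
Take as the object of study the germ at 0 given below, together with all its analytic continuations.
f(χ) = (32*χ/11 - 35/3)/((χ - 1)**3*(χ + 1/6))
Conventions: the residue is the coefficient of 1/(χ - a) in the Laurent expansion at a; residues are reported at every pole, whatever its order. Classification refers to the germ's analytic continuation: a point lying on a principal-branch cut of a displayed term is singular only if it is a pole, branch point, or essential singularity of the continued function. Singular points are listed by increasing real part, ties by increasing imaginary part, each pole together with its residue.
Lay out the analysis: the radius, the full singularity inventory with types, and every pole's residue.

Radius of convergence at 0: 1/6.
At -1/6: a pole of order 1; residue 28872/3773.
At 1: a pole of order 3; residue -28872/3773.

Denominator factor (χ - 1)^3: pole of order 3 at 1, modulus 1.
Denominator factor (χ + 1/6): pole of order 1 at -1/6, modulus 1/6.
The radius of convergence is the smallest modulus among the singular points: 1/6.
At the order-1 pole -1/6 set g(χ) = (χ - (-1/6))*f(χ) = (32*χ/11 - 35/3)/(χ - 1)**3.
Simple pole: residue = g(a) at a = -1/6, which is 28872/3773.
At the order-3 pole 1 set g(χ) = (χ - (1))^3*f(χ) = (32*χ/11 - 35/3)/(χ + 1/6).
Order-3 pole: residue = g''(a)/2; g''(1) = -57744/3773, so the residue is -28872/3773.
List the singular points by increasing real part (a conjugate pair: the negative imaginary part first).


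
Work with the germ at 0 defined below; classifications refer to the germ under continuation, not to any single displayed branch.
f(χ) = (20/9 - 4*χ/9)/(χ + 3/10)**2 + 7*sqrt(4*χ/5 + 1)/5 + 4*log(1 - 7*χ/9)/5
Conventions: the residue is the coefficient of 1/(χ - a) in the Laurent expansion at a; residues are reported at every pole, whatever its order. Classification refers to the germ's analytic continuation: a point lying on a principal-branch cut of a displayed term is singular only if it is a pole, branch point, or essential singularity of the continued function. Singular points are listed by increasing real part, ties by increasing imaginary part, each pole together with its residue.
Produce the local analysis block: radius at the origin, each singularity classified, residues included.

Denominator factor (χ + 3/10)^2: pole of order 2 at -3/10, modulus 3/10.
Branch term (4/5)*log(1 - χ/(9/7)): its argument vanishes at χ = 9/7, a logarithmic branch point, modulus 9/7.
Branch term (7/5)*sqrt(1 - χ/(-5/4)): its argument vanishes at χ = -5/4, a square-root branch point, modulus 5/4.
The radius of convergence is the smallest modulus among the singular points: 3/10.
The branch terms are analytic at -3/10 and contribute nothing to the residue; only the rational part matters.
At the order-2 pole -3/10 set g(χ) = (χ - (-3/10))^2*(rational part) = 20/9 - 4*χ/9.
Order-2 pole: residue = g'(a); g'(-3/10) = -4/9, so the residue is -4/9.
List the singular points by increasing real part (a conjugate pair: the negative imaginary part first).

Radius of convergence at 0: 3/10.
At -5/4: an algebraic (square-root) branch point.
At -3/10: a pole of order 2; residue -4/9.
At 9/7: a logarithmic branch point.


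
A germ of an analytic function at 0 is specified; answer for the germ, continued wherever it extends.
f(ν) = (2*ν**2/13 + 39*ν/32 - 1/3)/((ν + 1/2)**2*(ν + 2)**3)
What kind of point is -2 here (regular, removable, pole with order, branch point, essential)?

The point is a pole of order 3.

The denominator factor ν + 2 vanishes at -2 and appears to the power 3; the numerator there equals -1345/624, nonzero, and no other factor vanishes.
Hence a pole whose order is the multiplicity, 3.


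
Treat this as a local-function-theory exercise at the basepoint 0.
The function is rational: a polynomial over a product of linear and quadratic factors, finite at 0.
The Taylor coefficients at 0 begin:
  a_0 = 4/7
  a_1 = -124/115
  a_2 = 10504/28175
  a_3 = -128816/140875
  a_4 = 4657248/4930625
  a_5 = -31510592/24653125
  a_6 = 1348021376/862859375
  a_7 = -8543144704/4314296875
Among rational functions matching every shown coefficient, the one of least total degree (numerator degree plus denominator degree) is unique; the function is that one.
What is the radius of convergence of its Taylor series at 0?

The radius of convergence is -7/10 + (2/5)*sqrt(14).

No rational of total degree below 4 reproduces all 8 coefficients; solving the [2/2] Pade equations on them gives f(τ) = (10*τ**2/7 + 25*τ/23 - 1)/(τ**2 - 7*τ/5 - 7/4), whose expansion matches every shown term.
Denominator factor (τ**2 - 7*τ/5 - 7/4): discriminant 224/25, real irrational roots 7/10 + (2/5)*sqrt(14) and 7/10 - (2/5)*sqrt(14); poles of order 1, moduli 7/10 + (2/5)*sqrt(14) and -7/10 + (2/5)*sqrt(14).
The radius of convergence is the smallest modulus among the singular points: -7/10 + (2/5)*sqrt(14).


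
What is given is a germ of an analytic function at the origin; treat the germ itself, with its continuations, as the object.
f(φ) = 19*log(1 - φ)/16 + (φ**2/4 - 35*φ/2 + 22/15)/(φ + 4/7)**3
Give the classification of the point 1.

The term (19/16)*log(1 - φ/(1)) has argument 1 - 1/(1) = 0 at 1: a logarithmic (infinitely-sheeted) branch point; the remaining terms are analytic or single-valued there.

The point is a logarithmic branch point.


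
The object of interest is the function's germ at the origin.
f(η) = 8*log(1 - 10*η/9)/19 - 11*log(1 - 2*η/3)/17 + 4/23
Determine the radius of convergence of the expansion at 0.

Branch term (-11/17)*log(1 - η/(3/2)): its argument vanishes at η = 3/2, a logarithmic branch point, modulus 3/2.
Branch term (8/19)*log(1 - η/(9/10)): its argument vanishes at η = 9/10, a logarithmic branch point, modulus 9/10.
The radius of convergence is the smallest modulus among the singular points: 9/10.

The radius of convergence is 9/10.


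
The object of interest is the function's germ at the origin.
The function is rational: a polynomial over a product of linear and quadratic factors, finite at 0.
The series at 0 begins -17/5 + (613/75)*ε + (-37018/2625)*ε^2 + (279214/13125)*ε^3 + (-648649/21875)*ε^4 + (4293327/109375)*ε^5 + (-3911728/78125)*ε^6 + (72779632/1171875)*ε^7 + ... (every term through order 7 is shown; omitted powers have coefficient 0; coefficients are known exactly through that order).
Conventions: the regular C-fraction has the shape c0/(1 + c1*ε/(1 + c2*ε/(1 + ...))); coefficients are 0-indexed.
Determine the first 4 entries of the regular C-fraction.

The regular C-fraction coefficients are [-17/5, 613/255, -148493/218841, 351339102/637183463].


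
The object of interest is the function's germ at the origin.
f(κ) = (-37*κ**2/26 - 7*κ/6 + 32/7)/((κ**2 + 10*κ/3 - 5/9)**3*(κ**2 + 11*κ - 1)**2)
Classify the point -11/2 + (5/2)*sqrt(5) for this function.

The point is a pole of order 2.

The denominator factor κ**2 + 11*κ - 1 vanishes at -11/2 + (5/2)*sqrt(5) and appears to the power 2; the numerator there equals -20893/273 + (2825/78)*sqrt(5), nonzero, and no other factor vanishes.
Hence a pole whose order is the multiplicity, 2.


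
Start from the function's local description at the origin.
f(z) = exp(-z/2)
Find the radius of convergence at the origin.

The factor exp(-z/2) is entire and contributes no finite singular point.
The polynomial part has no poles.
No finite singular points: the Taylor series at 0 converges everywhere.

The radius of convergence is infinite.


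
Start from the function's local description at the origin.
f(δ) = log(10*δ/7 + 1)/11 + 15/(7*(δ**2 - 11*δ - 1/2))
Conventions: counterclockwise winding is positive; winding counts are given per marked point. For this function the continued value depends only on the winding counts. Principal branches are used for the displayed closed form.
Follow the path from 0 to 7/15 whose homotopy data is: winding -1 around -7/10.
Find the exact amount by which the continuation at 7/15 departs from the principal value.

Continued minus principal equals -(2/11)*pi*i.

The rational part is single-valued and drops out of the difference; each branch term changes only by its own monodromy.
(1/11)*log(1 - δ/(-7/10)): each positive loop around -7/10 adds 2*pi*i to the log, so winding -1 contributes (1/11)*(-1)*2*pi*i = -(2/11)*pi*i.
Summing the contributions at δ = 7/15 gives -(2/11)*pi*i.


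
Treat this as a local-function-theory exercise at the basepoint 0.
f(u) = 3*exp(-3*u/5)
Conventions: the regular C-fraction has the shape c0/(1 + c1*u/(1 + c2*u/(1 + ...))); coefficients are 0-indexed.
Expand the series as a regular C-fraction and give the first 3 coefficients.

Taylor coefficients (expand at 0): a_0 = 3, a_1 = -9/5, a_2 = 27/50.
c0 = a_0 = 3. Peel one level at a time: if S = 1 + c*u/S' with S'(0) = 1, then c is the u-coefficient of S and S' = c*u/(S - 1).
S_1 = c0/f = 1 + (3/5)*u + (9/50)*u^2 + ...; c1 = 3/5.
S_2 = c1*u/(S_1 - 1) = 1 + (-3/10)*u + ...; c2 = -3/10.

The regular C-fraction coefficients are [3, 3/5, -3/10].


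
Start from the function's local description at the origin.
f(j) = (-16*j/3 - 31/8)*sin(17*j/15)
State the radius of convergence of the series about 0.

The factor sin(17*j/15) is entire and contributes no finite singular point.
The polynomial part has no poles.
No finite singular points: the Taylor series at 0 converges everywhere.

The radius of convergence is infinite.


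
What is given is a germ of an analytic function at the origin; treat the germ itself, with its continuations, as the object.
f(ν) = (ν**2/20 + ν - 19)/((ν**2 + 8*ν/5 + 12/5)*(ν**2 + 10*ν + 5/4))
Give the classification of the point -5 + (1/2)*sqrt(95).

The point is a pole of order 1.

The denominator factor ν**2 + 10*ν + 5/4 vanishes at -5 + (1/2)*sqrt(95) and appears to the power 1; the numerator there equals -345/16 + (1/4)*sqrt(95), nonzero, and no other factor vanishes.
Hence a pole whose order is the multiplicity, 1.


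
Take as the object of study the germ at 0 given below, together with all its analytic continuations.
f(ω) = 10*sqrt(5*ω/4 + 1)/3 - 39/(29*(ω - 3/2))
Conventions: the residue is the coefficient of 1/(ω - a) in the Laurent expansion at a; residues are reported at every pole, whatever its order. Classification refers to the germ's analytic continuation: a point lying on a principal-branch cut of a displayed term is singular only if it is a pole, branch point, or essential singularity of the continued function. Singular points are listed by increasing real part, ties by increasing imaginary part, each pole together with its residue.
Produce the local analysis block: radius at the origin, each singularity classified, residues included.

Radius of convergence at 0: 4/5.
At -4/5: an algebraic (square-root) branch point.
At 3/2: a pole of order 1; residue -39/29.

Denominator factor (ω - 3/2): pole of order 1 at 3/2, modulus 3/2.
Branch term (10/3)*sqrt(1 - ω/(-4/5)): its argument vanishes at ω = -4/5, a square-root branch point, modulus 4/5.
The radius of convergence is the smallest modulus among the singular points: 4/5.
The branch term is analytic at 3/2 and contributes nothing to the residue; only the rational part matters.
At the order-1 pole 3/2 set g(ω) = (ω - (3/2))*(rational part) = -39/29.
Simple pole: residue = g(a) at a = 3/2, which is -39/29.
List the singular points by increasing real part (a conjugate pair: the negative imaginary part first).


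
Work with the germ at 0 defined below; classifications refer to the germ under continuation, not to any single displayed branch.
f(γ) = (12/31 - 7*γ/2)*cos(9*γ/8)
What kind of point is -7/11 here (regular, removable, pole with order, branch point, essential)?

There is no denominator, hence no pole anywhere.
The factor cos(9*γ/8) is entire.
So the germ continues analytically to -7/11.

The point is a regular point.


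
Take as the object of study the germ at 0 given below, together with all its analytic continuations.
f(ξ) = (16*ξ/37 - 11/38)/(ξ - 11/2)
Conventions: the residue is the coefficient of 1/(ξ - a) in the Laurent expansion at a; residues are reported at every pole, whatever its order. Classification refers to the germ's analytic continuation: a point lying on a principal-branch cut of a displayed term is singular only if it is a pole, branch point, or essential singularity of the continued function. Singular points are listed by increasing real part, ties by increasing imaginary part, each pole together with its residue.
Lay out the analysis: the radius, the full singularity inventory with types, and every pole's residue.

Radius of convergence at 0: 11/2.
At 11/2: a pole of order 1; residue 2937/1406.

Denominator factor (ξ - 11/2): pole of order 1 at 11/2, modulus 11/2.
The radius of convergence is the smallest modulus among the singular points: 11/2.
At the order-1 pole 11/2 set g(ξ) = (ξ - (11/2))*f(ξ) = 16*ξ/37 - 11/38.
Simple pole: residue = g(a) at a = 11/2, which is 2937/1406.


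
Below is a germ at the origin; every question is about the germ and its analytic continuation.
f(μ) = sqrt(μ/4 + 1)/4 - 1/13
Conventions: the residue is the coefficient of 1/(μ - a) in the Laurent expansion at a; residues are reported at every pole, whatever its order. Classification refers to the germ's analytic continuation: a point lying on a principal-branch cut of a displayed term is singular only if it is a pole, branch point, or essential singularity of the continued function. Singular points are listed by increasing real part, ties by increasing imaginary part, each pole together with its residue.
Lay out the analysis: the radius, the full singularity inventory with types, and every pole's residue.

Branch term (1/4)*sqrt(1 - μ/(-4)): its argument vanishes at μ = -4, a square-root branch point, modulus 4.
The radius of convergence is the smallest modulus among the singular points: 4.

Radius of convergence at 0: 4.
At -4: an algebraic (square-root) branch point.


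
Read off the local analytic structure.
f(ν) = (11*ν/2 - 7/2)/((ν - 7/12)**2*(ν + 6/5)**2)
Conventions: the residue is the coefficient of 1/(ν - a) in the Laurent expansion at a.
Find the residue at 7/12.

The residue is 2244600/1225043.

At the order-2 pole 7/12 set g(ν) = (ν - (7/12))^2*f(ν) = (11*ν/2 - 7/2)/(ν + 6/5)**2.
Order-2 pole: residue = g'(a); g'(7/12) = 2244600/1225043, so the residue is 2244600/1225043.


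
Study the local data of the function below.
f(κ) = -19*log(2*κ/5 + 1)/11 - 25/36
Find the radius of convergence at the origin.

Branch term (-19/11)*log(1 - κ/(-5/2)): its argument vanishes at κ = -5/2, a logarithmic branch point, modulus 5/2.
The radius of convergence is the smallest modulus among the singular points: 5/2.

The radius of convergence is 5/2.


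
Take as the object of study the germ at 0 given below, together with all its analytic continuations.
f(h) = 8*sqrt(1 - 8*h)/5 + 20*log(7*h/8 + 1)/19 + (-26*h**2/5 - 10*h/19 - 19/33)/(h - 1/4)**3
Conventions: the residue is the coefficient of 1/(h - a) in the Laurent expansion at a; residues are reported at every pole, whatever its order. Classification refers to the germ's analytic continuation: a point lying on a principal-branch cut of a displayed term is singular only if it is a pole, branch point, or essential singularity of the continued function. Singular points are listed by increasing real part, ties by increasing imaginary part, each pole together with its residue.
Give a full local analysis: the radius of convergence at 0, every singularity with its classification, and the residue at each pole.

Radius of convergence at 0: 1/8.
At -8/7: a logarithmic branch point.
At 1/8: an algebraic (square-root) branch point.
At 1/4: a pole of order 3; residue -26/5.

Denominator factor (h - 1/4)^3: pole of order 3 at 1/4, modulus 1/4.
Branch term (8/5)*sqrt(1 - h/(1/8)): its argument vanishes at h = 1/8, a square-root branch point, modulus 1/8.
Branch term (20/19)*log(1 - h/(-8/7)): its argument vanishes at h = -8/7, a logarithmic branch point, modulus 8/7.
The radius of convergence is the smallest modulus among the singular points: 1/8.
The branch terms are analytic at 1/4 and contribute nothing to the residue; only the rational part matters.
At the order-3 pole 1/4 set g(h) = (h - (1/4))^3*(rational part) = -26*h**2/5 - 10*h/19 - 19/33.
Order-3 pole: residue = g''(a)/2; g''(1/4) = -52/5, so the residue is -26/5.
List the singular points by increasing real part (a conjugate pair: the negative imaginary part first).


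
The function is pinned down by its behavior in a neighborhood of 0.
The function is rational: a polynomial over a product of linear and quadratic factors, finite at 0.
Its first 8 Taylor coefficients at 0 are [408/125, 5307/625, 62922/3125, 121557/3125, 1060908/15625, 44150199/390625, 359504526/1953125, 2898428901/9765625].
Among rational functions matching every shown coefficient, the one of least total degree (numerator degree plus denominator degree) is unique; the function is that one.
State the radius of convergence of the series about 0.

No rational of total degree below 5 reproduces all 8 coefficients; solving the [2/3] Pade equations on them gives f(ρ) = (-33*ρ**2/5 + 9*ρ/8 - 17/3)/((ρ - 5/3)**2*(ρ - 5/8)), whose expansion matches every shown term.
Denominator factor (ρ - 5/3)^2: pole of order 2 at 5/3, modulus 5/3.
Denominator factor (ρ - 5/8): pole of order 1 at 5/8, modulus 5/8.
The radius of convergence is the smallest modulus among the singular points: 5/8.

The radius of convergence is 5/8.
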